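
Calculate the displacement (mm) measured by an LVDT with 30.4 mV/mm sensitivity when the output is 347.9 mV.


Displacement = Vout / sensitivity.
d = 347.9 / 30.4
d = 11.444 mm

11.444 mm


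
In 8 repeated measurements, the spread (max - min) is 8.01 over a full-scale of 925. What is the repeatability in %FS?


Repeatability = (spread / full scale) * 100%.
R = (8.01 / 925) * 100
R = 0.866 %FS

0.866 %FS


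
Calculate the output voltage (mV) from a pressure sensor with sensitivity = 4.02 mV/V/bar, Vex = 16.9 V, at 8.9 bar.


Output = sensitivity * Vex * P.
Vout = 4.02 * 16.9 * 8.9
Vout = 67.938 * 8.9
Vout = 604.65 mV

604.65 mV


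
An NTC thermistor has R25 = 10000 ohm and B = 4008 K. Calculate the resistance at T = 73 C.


NTC thermistor equation: Rt = R25 * exp(B * (1/T - 1/T25)).
T in Kelvin: 346.15 K, T25 = 298.15 K
1/T - 1/T25 = 1/346.15 - 1/298.15 = -0.0004651
B * (1/T - 1/T25) = 4008 * -0.0004651 = -1.8641
Rt = 10000 * exp(-1.8641) = 1550.4 ohm

1550.4 ohm


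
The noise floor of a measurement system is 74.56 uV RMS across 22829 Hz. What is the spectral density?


Noise spectral density = Vrms / sqrt(BW).
NSD = 74.56 / sqrt(22829)
NSD = 74.56 / 151.0927
NSD = 0.4935 uV/sqrt(Hz)

0.4935 uV/sqrt(Hz)


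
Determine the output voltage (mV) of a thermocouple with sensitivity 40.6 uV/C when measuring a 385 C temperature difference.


The thermocouple output V = sensitivity * dT.
V = 40.6 uV/C * 385 C
V = 15631.0 uV
V = 15.631 mV

15.631 mV


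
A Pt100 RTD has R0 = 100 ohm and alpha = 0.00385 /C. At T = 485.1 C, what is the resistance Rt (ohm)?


The RTD equation: Rt = R0 * (1 + alpha * T).
Rt = 100 * (1 + 0.00385 * 485.1)
Rt = 100 * (1 + 1.867635)
Rt = 100 * 2.867635
Rt = 286.764 ohm

286.764 ohm


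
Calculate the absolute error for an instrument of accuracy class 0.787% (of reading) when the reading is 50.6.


Absolute error = (accuracy% / 100) * reading.
Error = (0.787 / 100) * 50.6
Error = 0.00787 * 50.6
Error = 0.3982

0.3982


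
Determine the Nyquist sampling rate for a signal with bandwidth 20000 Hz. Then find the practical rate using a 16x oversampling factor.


By Nyquist theorem, fs_min = 2 * fmax.
fs_min = 2 * 20000 = 40000 Hz
Practical rate = 16 * fs_min = 16 * 40000 = 640000 Hz

fs_min = 40000 Hz, fs_practical = 640000 Hz


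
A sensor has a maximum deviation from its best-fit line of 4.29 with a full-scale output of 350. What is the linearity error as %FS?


Linearity error = (max deviation / full scale) * 100%.
Linearity = (4.29 / 350) * 100
Linearity = 1.226 %FS

1.226 %FS


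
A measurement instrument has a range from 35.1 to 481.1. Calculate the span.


Span = upper range - lower range.
Span = 481.1 - (35.1)
Span = 446.0

446.0


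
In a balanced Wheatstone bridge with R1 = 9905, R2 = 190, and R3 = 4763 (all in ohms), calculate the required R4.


At balance: R1*R4 = R2*R3, so R4 = R2*R3/R1.
R4 = 190 * 4763 / 9905
R4 = 904970 / 9905
R4 = 91.36 ohm

91.36 ohm


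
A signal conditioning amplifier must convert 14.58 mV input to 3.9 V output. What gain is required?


Gain = Vout / Vin (converting to same units).
G = 3.9 V / 14.58 mV
G = 3900.0 mV / 14.58 mV
G = 267.49

267.49


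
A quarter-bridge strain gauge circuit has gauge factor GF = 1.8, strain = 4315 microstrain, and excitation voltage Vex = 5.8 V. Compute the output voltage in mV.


Quarter bridge output: Vout = (GF * epsilon * Vex) / 4.
Vout = (1.8 * 4315e-6 * 5.8) / 4
Vout = 0.0450486 / 4 V
Vout = 0.01126215 V = 11.2621 mV

11.2621 mV


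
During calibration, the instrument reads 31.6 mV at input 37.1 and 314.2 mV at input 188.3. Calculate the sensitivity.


Sensitivity = (y2 - y1) / (x2 - x1).
S = (314.2 - 31.6) / (188.3 - 37.1)
S = 282.6 / 151.2
S = 1.869 mV/unit

1.869 mV/unit


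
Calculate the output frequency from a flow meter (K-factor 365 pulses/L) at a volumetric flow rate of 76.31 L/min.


Frequency = K * Q / 60 (converting L/min to L/s).
f = 365 * 76.31 / 60
f = 27853.15 / 60
f = 464.22 Hz

464.22 Hz


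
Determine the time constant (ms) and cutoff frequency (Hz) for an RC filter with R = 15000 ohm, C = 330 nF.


Time constant: tau = R * C.
tau = 15000 * 3.30e-07 = 0.00495 s
tau = 4.95 ms
Cutoff frequency: fc = 1 / (2*pi*R*C).
fc = 1 / (2*pi*0.00495) = 32.15 Hz

tau = 4.95 ms, fc = 32.15 Hz


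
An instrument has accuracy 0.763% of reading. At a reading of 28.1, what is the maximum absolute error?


Absolute error = (accuracy% / 100) * reading.
Error = (0.763 / 100) * 28.1
Error = 0.00763 * 28.1
Error = 0.2144

0.2144


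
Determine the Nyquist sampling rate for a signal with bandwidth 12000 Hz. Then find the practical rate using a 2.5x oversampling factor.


By Nyquist theorem, fs_min = 2 * fmax.
fs_min = 2 * 12000 = 24000 Hz
Practical rate = 2.5 * fs_min = 2.5 * 24000 = 60000 Hz

fs_min = 24000 Hz, fs_practical = 60000 Hz


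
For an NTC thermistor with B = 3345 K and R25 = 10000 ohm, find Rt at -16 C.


NTC thermistor equation: Rt = R25 * exp(B * (1/T - 1/T25)).
T in Kelvin: 257.15 K, T25 = 298.15 K
1/T - 1/T25 = 1/257.15 - 1/298.15 = 0.00053476
B * (1/T - 1/T25) = 3345 * 0.00053476 = 1.7888
Rt = 10000 * exp(1.7888) = 59821.9 ohm

59821.9 ohm


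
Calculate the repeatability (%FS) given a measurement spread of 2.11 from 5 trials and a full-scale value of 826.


Repeatability = (spread / full scale) * 100%.
R = (2.11 / 826) * 100
R = 0.255 %FS

0.255 %FS


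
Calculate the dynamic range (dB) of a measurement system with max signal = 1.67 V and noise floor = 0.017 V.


Dynamic range = 20 * log10(Vmax / Vnoise).
DR = 20 * log10(1.67 / 0.017)
DR = 20 * log10(98.24)
DR = 39.85 dB

39.85 dB


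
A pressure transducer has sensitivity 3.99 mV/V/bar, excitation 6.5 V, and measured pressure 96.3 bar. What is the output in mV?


Output = sensitivity * Vex * P.
Vout = 3.99 * 6.5 * 96.3
Vout = 25.935 * 96.3
Vout = 2497.54 mV

2497.54 mV


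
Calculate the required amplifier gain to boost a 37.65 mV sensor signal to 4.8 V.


Gain = Vout / Vin (converting to same units).
G = 4.8 V / 37.65 mV
G = 4800.0 mV / 37.65 mV
G = 127.49

127.49


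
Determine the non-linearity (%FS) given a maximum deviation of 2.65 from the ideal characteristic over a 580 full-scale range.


Linearity error = (max deviation / full scale) * 100%.
Linearity = (2.65 / 580) * 100
Linearity = 0.457 %FS

0.457 %FS


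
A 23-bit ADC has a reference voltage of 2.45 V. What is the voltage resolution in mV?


The resolution (LSB) of an ADC is Vref / 2^n.
LSB = 2.45 / 2^23
LSB = 2.45 / 8388608
LSB = 2.9e-07 V = 0.00029206 mV

0.00029206 mV


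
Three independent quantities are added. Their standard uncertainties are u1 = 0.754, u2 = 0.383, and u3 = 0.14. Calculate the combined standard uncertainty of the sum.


For a sum of independent quantities, uc = sqrt(u1^2 + u2^2 + u3^2).
uc = sqrt(0.754^2 + 0.383^2 + 0.14^2)
uc = sqrt(0.568516 + 0.146689 + 0.0196)
uc = 0.8572

0.8572


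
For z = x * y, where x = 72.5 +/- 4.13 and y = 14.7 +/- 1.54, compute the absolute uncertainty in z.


For a product z = x*y, the relative uncertainty is:
uz/z = sqrt((ux/x)^2 + (uy/y)^2)
Relative uncertainties: ux/x = 4.13/72.5 = 0.056966
uy/y = 1.54/14.7 = 0.104762
z = 72.5 * 14.7 = 1065.8
uz = 1065.8 * sqrt(0.056966^2 + 0.104762^2) = 127.089

127.089


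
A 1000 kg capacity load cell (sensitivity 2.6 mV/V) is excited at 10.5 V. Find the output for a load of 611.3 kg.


Vout = rated_output * Vex * (load / capacity).
Vout = 2.6 * 10.5 * (611.3 / 1000)
Vout = 2.6 * 10.5 * 0.6113
Vout = 16.688 mV

16.688 mV


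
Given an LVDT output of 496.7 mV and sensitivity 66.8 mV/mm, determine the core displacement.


Displacement = Vout / sensitivity.
d = 496.7 / 66.8
d = 7.436 mm

7.436 mm


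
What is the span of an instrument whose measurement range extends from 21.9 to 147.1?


Span = upper range - lower range.
Span = 147.1 - (21.9)
Span = 125.2

125.2


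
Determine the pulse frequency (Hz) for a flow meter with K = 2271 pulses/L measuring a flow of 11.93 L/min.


Frequency = K * Q / 60 (converting L/min to L/s).
f = 2271 * 11.93 / 60
f = 27093.03 / 60
f = 451.55 Hz

451.55 Hz


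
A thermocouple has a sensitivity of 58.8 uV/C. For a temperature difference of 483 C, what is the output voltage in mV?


The thermocouple output V = sensitivity * dT.
V = 58.8 uV/C * 483 C
V = 28400.4 uV
V = 28.4 mV

28.4 mV


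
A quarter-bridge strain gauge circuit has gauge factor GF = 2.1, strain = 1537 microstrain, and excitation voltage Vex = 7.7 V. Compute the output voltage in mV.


Quarter bridge output: Vout = (GF * epsilon * Vex) / 4.
Vout = (2.1 * 1537e-6 * 7.7) / 4
Vout = 0.02485329 / 4 V
Vout = 0.00621332 V = 6.2133 mV

6.2133 mV


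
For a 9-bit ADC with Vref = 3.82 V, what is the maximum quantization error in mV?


The maximum quantization error is +/- LSB/2.
LSB = Vref / 2^n = 3.82 / 512 = 0.00746094 V
Max error = LSB / 2 = 0.00746094 / 2 = 0.00373047 V
Max error = 3.7305 mV

3.7305 mV


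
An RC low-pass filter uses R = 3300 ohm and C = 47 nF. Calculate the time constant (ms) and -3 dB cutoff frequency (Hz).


Time constant: tau = R * C.
tau = 3300 * 4.70e-08 = 0.0001551 s
tau = 0.1551 ms
Cutoff frequency: fc = 1 / (2*pi*R*C).
fc = 1 / (2*pi*0.0001551) = 1026.14 Hz

tau = 0.1551 ms, fc = 1026.14 Hz


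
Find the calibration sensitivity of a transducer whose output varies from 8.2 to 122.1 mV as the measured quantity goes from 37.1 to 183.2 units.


Sensitivity = (y2 - y1) / (x2 - x1).
S = (122.1 - 8.2) / (183.2 - 37.1)
S = 113.9 / 146.1
S = 0.7796 mV/unit

0.7796 mV/unit


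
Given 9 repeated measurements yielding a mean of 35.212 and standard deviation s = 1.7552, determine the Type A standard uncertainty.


The standard uncertainty for Type A evaluation is u = s / sqrt(n).
u = 1.7552 / sqrt(9)
u = 1.7552 / 3.0
u = 0.5851

0.5851


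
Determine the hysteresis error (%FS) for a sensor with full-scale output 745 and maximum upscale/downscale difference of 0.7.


Hysteresis = (max difference / full scale) * 100%.
H = (0.7 / 745) * 100
H = 0.094 %FS

0.094 %FS


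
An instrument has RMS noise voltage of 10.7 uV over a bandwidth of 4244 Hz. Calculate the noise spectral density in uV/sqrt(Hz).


Noise spectral density = Vrms / sqrt(BW).
NSD = 10.7 / sqrt(4244)
NSD = 10.7 / 65.146
NSD = 0.1642 uV/sqrt(Hz)

0.1642 uV/sqrt(Hz)


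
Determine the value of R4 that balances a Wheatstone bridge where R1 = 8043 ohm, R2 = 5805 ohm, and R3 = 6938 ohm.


At balance: R1*R4 = R2*R3, so R4 = R2*R3/R1.
R4 = 5805 * 6938 / 8043
R4 = 40275090 / 8043
R4 = 5007.47 ohm

5007.47 ohm


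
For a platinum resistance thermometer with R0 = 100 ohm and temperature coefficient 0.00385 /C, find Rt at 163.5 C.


The RTD equation: Rt = R0 * (1 + alpha * T).
Rt = 100 * (1 + 0.00385 * 163.5)
Rt = 100 * (1 + 0.629475)
Rt = 100 * 1.629475
Rt = 162.947 ohm

162.947 ohm


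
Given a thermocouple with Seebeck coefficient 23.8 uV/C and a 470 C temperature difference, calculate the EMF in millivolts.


The thermocouple output V = sensitivity * dT.
V = 23.8 uV/C * 470 C
V = 11186.0 uV
V = 11.186 mV

11.186 mV


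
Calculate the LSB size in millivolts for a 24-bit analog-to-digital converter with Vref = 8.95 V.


The resolution (LSB) of an ADC is Vref / 2^n.
LSB = 8.95 / 2^24
LSB = 8.95 / 16777216
LSB = 5.3e-07 V = 0.00053346 mV

0.00053346 mV


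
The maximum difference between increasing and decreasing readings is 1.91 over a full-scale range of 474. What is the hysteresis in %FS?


Hysteresis = (max difference / full scale) * 100%.
H = (1.91 / 474) * 100
H = 0.403 %FS

0.403 %FS


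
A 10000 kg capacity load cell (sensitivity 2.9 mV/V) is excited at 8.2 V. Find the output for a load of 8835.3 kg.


Vout = rated_output * Vex * (load / capacity).
Vout = 2.9 * 8.2 * (8835.3 / 10000)
Vout = 2.9 * 8.2 * 0.88353
Vout = 21.01 mV

21.01 mV


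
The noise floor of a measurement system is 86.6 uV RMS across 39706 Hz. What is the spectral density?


Noise spectral density = Vrms / sqrt(BW).
NSD = 86.6 / sqrt(39706)
NSD = 86.6 / 199.2636
NSD = 0.4346 uV/sqrt(Hz)

0.4346 uV/sqrt(Hz)


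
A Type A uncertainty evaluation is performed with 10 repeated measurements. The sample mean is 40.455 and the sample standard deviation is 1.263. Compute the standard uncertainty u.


The standard uncertainty for Type A evaluation is u = s / sqrt(n).
u = 1.263 / sqrt(10)
u = 1.263 / 3.1623
u = 0.3994

0.3994


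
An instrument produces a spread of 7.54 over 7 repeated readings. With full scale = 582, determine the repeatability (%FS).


Repeatability = (spread / full scale) * 100%.
R = (7.54 / 582) * 100
R = 1.296 %FS

1.296 %FS


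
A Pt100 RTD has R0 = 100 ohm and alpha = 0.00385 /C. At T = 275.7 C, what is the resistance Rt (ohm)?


The RTD equation: Rt = R0 * (1 + alpha * T).
Rt = 100 * (1 + 0.00385 * 275.7)
Rt = 100 * (1 + 1.061445)
Rt = 100 * 2.061445
Rt = 206.144 ohm

206.144 ohm


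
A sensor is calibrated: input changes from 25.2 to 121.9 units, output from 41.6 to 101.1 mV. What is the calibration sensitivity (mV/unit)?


Sensitivity = (y2 - y1) / (x2 - x1).
S = (101.1 - 41.6) / (121.9 - 25.2)
S = 59.5 / 96.7
S = 0.6153 mV/unit

0.6153 mV/unit


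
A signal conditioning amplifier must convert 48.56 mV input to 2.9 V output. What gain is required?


Gain = Vout / Vin (converting to same units).
G = 2.9 V / 48.56 mV
G = 2900.0 mV / 48.56 mV
G = 59.72

59.72


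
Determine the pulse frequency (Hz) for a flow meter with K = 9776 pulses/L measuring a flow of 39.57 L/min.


Frequency = K * Q / 60 (converting L/min to L/s).
f = 9776 * 39.57 / 60
f = 386836.32 / 60
f = 6447.27 Hz

6447.27 Hz


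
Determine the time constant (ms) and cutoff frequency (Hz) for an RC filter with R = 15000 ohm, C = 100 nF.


Time constant: tau = R * C.
tau = 15000 * 1.00e-07 = 0.0015 s
tau = 1.5 ms
Cutoff frequency: fc = 1 / (2*pi*R*C).
fc = 1 / (2*pi*0.0015) = 106.1 Hz

tau = 1.5 ms, fc = 106.1 Hz


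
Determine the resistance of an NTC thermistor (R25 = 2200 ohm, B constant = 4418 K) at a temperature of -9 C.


NTC thermistor equation: Rt = R25 * exp(B * (1/T - 1/T25)).
T in Kelvin: 264.15 K, T25 = 298.15 K
1/T - 1/T25 = 1/264.15 - 1/298.15 = 0.00043171
B * (1/T - 1/T25) = 4418 * 0.00043171 = 1.9073
Rt = 2200 * exp(1.9073) = 14816.7 ohm

14816.7 ohm


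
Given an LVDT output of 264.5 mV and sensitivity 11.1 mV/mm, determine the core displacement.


Displacement = Vout / sensitivity.
d = 264.5 / 11.1
d = 23.829 mm

23.829 mm


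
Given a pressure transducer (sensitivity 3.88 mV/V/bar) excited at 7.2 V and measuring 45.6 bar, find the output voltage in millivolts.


Output = sensitivity * Vex * P.
Vout = 3.88 * 7.2 * 45.6
Vout = 27.936 * 45.6
Vout = 1273.88 mV

1273.88 mV


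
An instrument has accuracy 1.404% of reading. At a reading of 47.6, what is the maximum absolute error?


Absolute error = (accuracy% / 100) * reading.
Error = (1.404 / 100) * 47.6
Error = 0.01404 * 47.6
Error = 0.6683

0.6683


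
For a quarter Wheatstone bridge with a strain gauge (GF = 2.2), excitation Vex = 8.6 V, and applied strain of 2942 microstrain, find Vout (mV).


Quarter bridge output: Vout = (GF * epsilon * Vex) / 4.
Vout = (2.2 * 2942e-6 * 8.6) / 4
Vout = 0.05566264 / 4 V
Vout = 0.01391566 V = 13.9157 mV

13.9157 mV


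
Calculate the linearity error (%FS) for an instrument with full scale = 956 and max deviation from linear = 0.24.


Linearity error = (max deviation / full scale) * 100%.
Linearity = (0.24 / 956) * 100
Linearity = 0.025 %FS

0.025 %FS


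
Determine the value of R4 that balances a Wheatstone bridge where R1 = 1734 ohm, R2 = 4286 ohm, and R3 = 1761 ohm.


At balance: R1*R4 = R2*R3, so R4 = R2*R3/R1.
R4 = 4286 * 1761 / 1734
R4 = 7547646 / 1734
R4 = 4352.74 ohm

4352.74 ohm


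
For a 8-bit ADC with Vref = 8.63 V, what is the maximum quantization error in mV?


The maximum quantization error is +/- LSB/2.
LSB = Vref / 2^n = 8.63 / 256 = 0.03371094 V
Max error = LSB / 2 = 0.03371094 / 2 = 0.01685547 V
Max error = 16.8555 mV

16.8555 mV


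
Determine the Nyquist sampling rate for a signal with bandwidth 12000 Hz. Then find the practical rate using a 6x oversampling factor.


By Nyquist theorem, fs_min = 2 * fmax.
fs_min = 2 * 12000 = 24000 Hz
Practical rate = 6 * fs_min = 6 * 24000 = 144000 Hz

fs_min = 24000 Hz, fs_practical = 144000 Hz


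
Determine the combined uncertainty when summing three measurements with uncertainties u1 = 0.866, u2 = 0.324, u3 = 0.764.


For a sum of independent quantities, uc = sqrt(u1^2 + u2^2 + u3^2).
uc = sqrt(0.866^2 + 0.324^2 + 0.764^2)
uc = sqrt(0.749956 + 0.104976 + 0.583696)
uc = 1.1994

1.1994


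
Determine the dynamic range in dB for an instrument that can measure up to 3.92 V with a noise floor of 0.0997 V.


Dynamic range = 20 * log10(Vmax / Vnoise).
DR = 20 * log10(3.92 / 0.0997)
DR = 20 * log10(39.32)
DR = 31.89 dB

31.89 dB


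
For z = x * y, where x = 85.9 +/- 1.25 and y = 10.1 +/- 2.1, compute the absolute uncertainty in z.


For a product z = x*y, the relative uncertainty is:
uz/z = sqrt((ux/x)^2 + (uy/y)^2)
Relative uncertainties: ux/x = 1.25/85.9 = 0.014552
uy/y = 2.1/10.1 = 0.207921
z = 85.9 * 10.1 = 867.6
uz = 867.6 * sqrt(0.014552^2 + 0.207921^2) = 180.831

180.831


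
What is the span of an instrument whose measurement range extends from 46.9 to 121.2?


Span = upper range - lower range.
Span = 121.2 - (46.9)
Span = 74.3

74.3


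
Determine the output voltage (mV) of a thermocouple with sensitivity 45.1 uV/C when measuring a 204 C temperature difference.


The thermocouple output V = sensitivity * dT.
V = 45.1 uV/C * 204 C
V = 9200.4 uV
V = 9.2 mV

9.2 mV


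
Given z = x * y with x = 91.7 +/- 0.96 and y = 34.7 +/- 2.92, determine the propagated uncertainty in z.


For a product z = x*y, the relative uncertainty is:
uz/z = sqrt((ux/x)^2 + (uy/y)^2)
Relative uncertainties: ux/x = 0.96/91.7 = 0.010469
uy/y = 2.92/34.7 = 0.08415
z = 91.7 * 34.7 = 3182.0
uz = 3182.0 * sqrt(0.010469^2 + 0.08415^2) = 269.828

269.828


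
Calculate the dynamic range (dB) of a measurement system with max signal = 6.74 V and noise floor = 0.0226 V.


Dynamic range = 20 * log10(Vmax / Vnoise).
DR = 20 * log10(6.74 / 0.0226)
DR = 20 * log10(298.23)
DR = 49.49 dB

49.49 dB


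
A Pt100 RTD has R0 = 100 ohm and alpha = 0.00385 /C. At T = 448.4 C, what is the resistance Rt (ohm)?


The RTD equation: Rt = R0 * (1 + alpha * T).
Rt = 100 * (1 + 0.00385 * 448.4)
Rt = 100 * (1 + 1.72634)
Rt = 100 * 2.72634
Rt = 272.634 ohm

272.634 ohm


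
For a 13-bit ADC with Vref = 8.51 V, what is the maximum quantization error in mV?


The maximum quantization error is +/- LSB/2.
LSB = Vref / 2^n = 8.51 / 8192 = 0.00103882 V
Max error = LSB / 2 = 0.00103882 / 2 = 0.00051941 V
Max error = 0.5194 mV

0.5194 mV


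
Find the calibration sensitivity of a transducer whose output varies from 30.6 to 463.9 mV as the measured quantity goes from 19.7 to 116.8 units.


Sensitivity = (y2 - y1) / (x2 - x1).
S = (463.9 - 30.6) / (116.8 - 19.7)
S = 433.3 / 97.1
S = 4.4624 mV/unit

4.4624 mV/unit


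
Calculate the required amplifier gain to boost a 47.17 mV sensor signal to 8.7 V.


Gain = Vout / Vin (converting to same units).
G = 8.7 V / 47.17 mV
G = 8700.0 mV / 47.17 mV
G = 184.44

184.44


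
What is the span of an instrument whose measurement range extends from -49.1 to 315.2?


Span = upper range - lower range.
Span = 315.2 - (-49.1)
Span = 364.3

364.3


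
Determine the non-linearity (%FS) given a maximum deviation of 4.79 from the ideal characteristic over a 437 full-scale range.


Linearity error = (max deviation / full scale) * 100%.
Linearity = (4.79 / 437) * 100
Linearity = 1.096 %FS

1.096 %FS


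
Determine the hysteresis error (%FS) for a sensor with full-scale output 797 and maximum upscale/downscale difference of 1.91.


Hysteresis = (max difference / full scale) * 100%.
H = (1.91 / 797) * 100
H = 0.24 %FS

0.24 %FS


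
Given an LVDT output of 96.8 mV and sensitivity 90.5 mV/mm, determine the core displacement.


Displacement = Vout / sensitivity.
d = 96.8 / 90.5
d = 1.07 mm

1.07 mm


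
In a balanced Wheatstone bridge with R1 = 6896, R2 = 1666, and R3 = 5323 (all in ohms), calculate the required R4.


At balance: R1*R4 = R2*R3, so R4 = R2*R3/R1.
R4 = 1666 * 5323 / 6896
R4 = 8868118 / 6896
R4 = 1285.98 ohm

1285.98 ohm


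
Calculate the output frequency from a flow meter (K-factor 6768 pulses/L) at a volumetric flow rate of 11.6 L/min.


Frequency = K * Q / 60 (converting L/min to L/s).
f = 6768 * 11.6 / 60
f = 78508.8 / 60
f = 1308.48 Hz

1308.48 Hz


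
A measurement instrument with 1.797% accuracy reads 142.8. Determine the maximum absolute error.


Absolute error = (accuracy% / 100) * reading.
Error = (1.797 / 100) * 142.8
Error = 0.01797 * 142.8
Error = 2.5661

2.5661


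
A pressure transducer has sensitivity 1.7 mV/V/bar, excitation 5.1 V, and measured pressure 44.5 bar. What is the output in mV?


Output = sensitivity * Vex * P.
Vout = 1.7 * 5.1 * 44.5
Vout = 8.67 * 44.5
Vout = 385.81 mV

385.81 mV


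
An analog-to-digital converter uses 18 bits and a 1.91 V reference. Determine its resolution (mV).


The resolution (LSB) of an ADC is Vref / 2^n.
LSB = 1.91 / 2^18
LSB = 1.91 / 262144
LSB = 7.29e-06 V = 0.00728607 mV

0.00728607 mV


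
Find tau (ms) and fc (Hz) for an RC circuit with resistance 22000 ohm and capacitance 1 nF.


Time constant: tau = R * C.
tau = 22000 * 1.00e-09 = 2.2e-05 s
tau = 0.022 ms
Cutoff frequency: fc = 1 / (2*pi*R*C).
fc = 1 / (2*pi*2.2e-05) = 7234.32 Hz

tau = 0.022 ms, fc = 7234.32 Hz


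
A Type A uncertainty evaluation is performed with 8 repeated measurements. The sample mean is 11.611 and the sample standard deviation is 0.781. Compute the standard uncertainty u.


The standard uncertainty for Type A evaluation is u = s / sqrt(n).
u = 0.781 / sqrt(8)
u = 0.781 / 2.8284
u = 0.2761

0.2761


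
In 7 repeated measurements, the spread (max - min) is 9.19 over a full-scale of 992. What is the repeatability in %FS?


Repeatability = (spread / full scale) * 100%.
R = (9.19 / 992) * 100
R = 0.926 %FS

0.926 %FS


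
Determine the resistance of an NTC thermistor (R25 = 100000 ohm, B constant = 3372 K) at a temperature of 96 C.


NTC thermistor equation: Rt = R25 * exp(B * (1/T - 1/T25)).
T in Kelvin: 369.15 K, T25 = 298.15 K
1/T - 1/T25 = 1/369.15 - 1/298.15 = -0.00064509
B * (1/T - 1/T25) = 3372 * -0.00064509 = -2.1752
Rt = 100000 * exp(-2.1752) = 11358.0 ohm

11358.0 ohm


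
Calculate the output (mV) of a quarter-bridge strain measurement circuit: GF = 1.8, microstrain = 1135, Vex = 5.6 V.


Quarter bridge output: Vout = (GF * epsilon * Vex) / 4.
Vout = (1.8 * 1135e-6 * 5.6) / 4
Vout = 0.0114408 / 4 V
Vout = 0.0028602 V = 2.8602 mV

2.8602 mV


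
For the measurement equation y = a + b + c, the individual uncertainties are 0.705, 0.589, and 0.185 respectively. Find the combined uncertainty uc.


For a sum of independent quantities, uc = sqrt(u1^2 + u2^2 + u3^2).
uc = sqrt(0.705^2 + 0.589^2 + 0.185^2)
uc = sqrt(0.497025 + 0.346921 + 0.034225)
uc = 0.9371

0.9371


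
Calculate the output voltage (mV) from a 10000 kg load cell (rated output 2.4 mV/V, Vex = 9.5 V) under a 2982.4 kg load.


Vout = rated_output * Vex * (load / capacity).
Vout = 2.4 * 9.5 * (2982.4 / 10000)
Vout = 2.4 * 9.5 * 0.29824
Vout = 6.8 mV

6.8 mV


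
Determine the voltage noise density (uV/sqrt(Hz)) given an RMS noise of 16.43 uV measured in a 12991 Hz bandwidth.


Noise spectral density = Vrms / sqrt(BW).
NSD = 16.43 / sqrt(12991)
NSD = 16.43 / 113.9781
NSD = 0.1442 uV/sqrt(Hz)

0.1442 uV/sqrt(Hz)


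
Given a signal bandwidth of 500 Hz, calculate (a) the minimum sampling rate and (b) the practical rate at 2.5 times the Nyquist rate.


By Nyquist theorem, fs_min = 2 * fmax.
fs_min = 2 * 500 = 1000 Hz
Practical rate = 2.5 * fs_min = 2.5 * 1000 = 2500 Hz

fs_min = 1000 Hz, fs_practical = 2500 Hz


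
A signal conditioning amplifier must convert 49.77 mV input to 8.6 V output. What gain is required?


Gain = Vout / Vin (converting to same units).
G = 8.6 V / 49.77 mV
G = 8600.0 mV / 49.77 mV
G = 172.79

172.79


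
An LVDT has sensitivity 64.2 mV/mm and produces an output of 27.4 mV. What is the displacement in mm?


Displacement = Vout / sensitivity.
d = 27.4 / 64.2
d = 0.427 mm

0.427 mm


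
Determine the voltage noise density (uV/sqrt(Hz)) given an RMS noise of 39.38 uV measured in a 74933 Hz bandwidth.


Noise spectral density = Vrms / sqrt(BW).
NSD = 39.38 / sqrt(74933)
NSD = 39.38 / 273.7389
NSD = 0.1439 uV/sqrt(Hz)

0.1439 uV/sqrt(Hz)


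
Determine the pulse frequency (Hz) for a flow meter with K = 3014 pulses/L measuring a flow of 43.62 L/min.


Frequency = K * Q / 60 (converting L/min to L/s).
f = 3014 * 43.62 / 60
f = 131470.68 / 60
f = 2191.18 Hz

2191.18 Hz


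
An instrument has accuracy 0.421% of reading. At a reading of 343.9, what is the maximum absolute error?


Absolute error = (accuracy% / 100) * reading.
Error = (0.421 / 100) * 343.9
Error = 0.00421 * 343.9
Error = 1.4478

1.4478


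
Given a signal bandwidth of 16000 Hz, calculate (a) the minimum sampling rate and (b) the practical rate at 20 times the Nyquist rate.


By Nyquist theorem, fs_min = 2 * fmax.
fs_min = 2 * 16000 = 32000 Hz
Practical rate = 20 * fs_min = 20 * 32000 = 640000 Hz

fs_min = 32000 Hz, fs_practical = 640000 Hz


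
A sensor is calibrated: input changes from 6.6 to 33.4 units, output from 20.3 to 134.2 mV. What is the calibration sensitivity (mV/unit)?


Sensitivity = (y2 - y1) / (x2 - x1).
S = (134.2 - 20.3) / (33.4 - 6.6)
S = 113.9 / 26.8
S = 4.25 mV/unit

4.25 mV/unit


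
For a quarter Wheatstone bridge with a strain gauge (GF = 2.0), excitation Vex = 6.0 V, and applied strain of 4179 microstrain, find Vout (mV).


Quarter bridge output: Vout = (GF * epsilon * Vex) / 4.
Vout = (2.0 * 4179e-6 * 6.0) / 4
Vout = 0.050148 / 4 V
Vout = 0.012537 V = 12.537 mV

12.537 mV


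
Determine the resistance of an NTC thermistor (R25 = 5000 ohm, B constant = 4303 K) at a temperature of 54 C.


NTC thermistor equation: Rt = R25 * exp(B * (1/T - 1/T25)).
T in Kelvin: 327.15 K, T25 = 298.15 K
1/T - 1/T25 = 1/327.15 - 1/298.15 = -0.00029731
B * (1/T - 1/T25) = 4303 * -0.00029731 = -1.2793
Rt = 5000 * exp(-1.2793) = 1391.1 ohm

1391.1 ohm


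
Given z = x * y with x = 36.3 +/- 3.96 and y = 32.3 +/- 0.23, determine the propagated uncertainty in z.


For a product z = x*y, the relative uncertainty is:
uz/z = sqrt((ux/x)^2 + (uy/y)^2)
Relative uncertainties: ux/x = 3.96/36.3 = 0.109091
uy/y = 0.23/32.3 = 0.007121
z = 36.3 * 32.3 = 1172.5
uz = 1172.5 * sqrt(0.109091^2 + 0.007121^2) = 128.18

128.18


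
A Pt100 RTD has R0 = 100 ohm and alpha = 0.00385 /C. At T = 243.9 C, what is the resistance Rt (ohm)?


The RTD equation: Rt = R0 * (1 + alpha * T).
Rt = 100 * (1 + 0.00385 * 243.9)
Rt = 100 * (1 + 0.939015)
Rt = 100 * 1.939015
Rt = 193.901 ohm

193.901 ohm


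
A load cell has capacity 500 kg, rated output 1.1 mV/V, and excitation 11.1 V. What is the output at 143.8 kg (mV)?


Vout = rated_output * Vex * (load / capacity).
Vout = 1.1 * 11.1 * (143.8 / 500)
Vout = 1.1 * 11.1 * 0.2876
Vout = 3.512 mV

3.512 mV


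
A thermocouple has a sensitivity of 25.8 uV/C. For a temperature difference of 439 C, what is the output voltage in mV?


The thermocouple output V = sensitivity * dT.
V = 25.8 uV/C * 439 C
V = 11326.2 uV
V = 11.326 mV

11.326 mV


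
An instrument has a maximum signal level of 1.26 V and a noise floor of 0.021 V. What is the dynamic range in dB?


Dynamic range = 20 * log10(Vmax / Vnoise).
DR = 20 * log10(1.26 / 0.021)
DR = 20 * log10(60.0)
DR = 35.56 dB

35.56 dB


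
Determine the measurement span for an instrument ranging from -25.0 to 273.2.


Span = upper range - lower range.
Span = 273.2 - (-25.0)
Span = 298.2

298.2


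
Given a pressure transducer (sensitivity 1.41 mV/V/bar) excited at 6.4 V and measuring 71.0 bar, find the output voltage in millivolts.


Output = sensitivity * Vex * P.
Vout = 1.41 * 6.4 * 71.0
Vout = 9.024 * 71.0
Vout = 640.7 mV

640.7 mV


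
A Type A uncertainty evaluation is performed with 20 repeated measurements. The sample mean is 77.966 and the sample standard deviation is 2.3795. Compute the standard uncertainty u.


The standard uncertainty for Type A evaluation is u = s / sqrt(n).
u = 2.3795 / sqrt(20)
u = 2.3795 / 4.4721
u = 0.5321

0.5321


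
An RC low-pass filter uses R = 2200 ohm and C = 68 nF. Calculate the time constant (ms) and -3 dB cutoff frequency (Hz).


Time constant: tau = R * C.
tau = 2200 * 6.80e-08 = 0.0001496 s
tau = 0.1496 ms
Cutoff frequency: fc = 1 / (2*pi*R*C).
fc = 1 / (2*pi*0.0001496) = 1063.87 Hz

tau = 0.1496 ms, fc = 1063.87 Hz


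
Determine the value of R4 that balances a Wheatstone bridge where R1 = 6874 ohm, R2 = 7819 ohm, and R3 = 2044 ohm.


At balance: R1*R4 = R2*R3, so R4 = R2*R3/R1.
R4 = 7819 * 2044 / 6874
R4 = 15982036 / 6874
R4 = 2325.0 ohm

2325.0 ohm


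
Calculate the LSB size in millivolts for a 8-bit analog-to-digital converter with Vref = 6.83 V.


The resolution (LSB) of an ADC is Vref / 2^n.
LSB = 6.83 / 2^8
LSB = 6.83 / 256
LSB = 0.02667969 V = 26.6796875 mV

26.6796875 mV


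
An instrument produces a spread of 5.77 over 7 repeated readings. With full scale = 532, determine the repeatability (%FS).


Repeatability = (spread / full scale) * 100%.
R = (5.77 / 532) * 100
R = 1.085 %FS

1.085 %FS


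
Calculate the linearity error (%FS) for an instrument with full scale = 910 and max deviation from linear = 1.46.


Linearity error = (max deviation / full scale) * 100%.
Linearity = (1.46 / 910) * 100
Linearity = 0.16 %FS

0.16 %FS


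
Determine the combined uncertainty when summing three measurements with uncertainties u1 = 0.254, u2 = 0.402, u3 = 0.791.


For a sum of independent quantities, uc = sqrt(u1^2 + u2^2 + u3^2).
uc = sqrt(0.254^2 + 0.402^2 + 0.791^2)
uc = sqrt(0.064516 + 0.161604 + 0.625681)
uc = 0.9229

0.9229


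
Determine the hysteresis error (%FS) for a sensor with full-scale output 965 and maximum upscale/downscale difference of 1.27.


Hysteresis = (max difference / full scale) * 100%.
H = (1.27 / 965) * 100
H = 0.132 %FS

0.132 %FS


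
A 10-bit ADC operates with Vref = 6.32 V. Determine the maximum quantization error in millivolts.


The maximum quantization error is +/- LSB/2.
LSB = Vref / 2^n = 6.32 / 1024 = 0.00617188 V
Max error = LSB / 2 = 0.00617188 / 2 = 0.00308594 V
Max error = 3.0859 mV

3.0859 mV


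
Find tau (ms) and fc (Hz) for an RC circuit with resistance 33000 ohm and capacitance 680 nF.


Time constant: tau = R * C.
tau = 33000 * 6.80e-07 = 0.02244 s
tau = 22.44 ms
Cutoff frequency: fc = 1 / (2*pi*R*C).
fc = 1 / (2*pi*0.02244) = 7.09 Hz

tau = 22.44 ms, fc = 7.09 Hz


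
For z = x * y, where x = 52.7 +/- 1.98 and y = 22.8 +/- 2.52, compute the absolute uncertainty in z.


For a product z = x*y, the relative uncertainty is:
uz/z = sqrt((ux/x)^2 + (uy/y)^2)
Relative uncertainties: ux/x = 1.98/52.7 = 0.037571
uy/y = 2.52/22.8 = 0.110526
z = 52.7 * 22.8 = 1201.6
uz = 1201.6 * sqrt(0.037571^2 + 0.110526^2) = 140.267

140.267


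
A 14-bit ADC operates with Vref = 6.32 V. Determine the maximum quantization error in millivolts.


The maximum quantization error is +/- LSB/2.
LSB = Vref / 2^n = 6.32 / 16384 = 0.00038574 V
Max error = LSB / 2 = 0.00038574 / 2 = 0.00019287 V
Max error = 0.1929 mV

0.1929 mV


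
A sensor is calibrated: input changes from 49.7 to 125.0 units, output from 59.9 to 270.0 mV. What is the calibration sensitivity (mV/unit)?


Sensitivity = (y2 - y1) / (x2 - x1).
S = (270.0 - 59.9) / (125.0 - 49.7)
S = 210.1 / 75.3
S = 2.7902 mV/unit

2.7902 mV/unit


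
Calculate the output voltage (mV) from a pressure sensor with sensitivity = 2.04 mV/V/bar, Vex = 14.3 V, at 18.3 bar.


Output = sensitivity * Vex * P.
Vout = 2.04 * 14.3 * 18.3
Vout = 29.172 * 18.3
Vout = 533.85 mV

533.85 mV


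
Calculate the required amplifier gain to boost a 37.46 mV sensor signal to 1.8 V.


Gain = Vout / Vin (converting to same units).
G = 1.8 V / 37.46 mV
G = 1800.0 mV / 37.46 mV
G = 48.05

48.05


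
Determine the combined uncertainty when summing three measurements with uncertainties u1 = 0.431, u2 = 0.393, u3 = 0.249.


For a sum of independent quantities, uc = sqrt(u1^2 + u2^2 + u3^2).
uc = sqrt(0.431^2 + 0.393^2 + 0.249^2)
uc = sqrt(0.185761 + 0.154449 + 0.062001)
uc = 0.6342

0.6342


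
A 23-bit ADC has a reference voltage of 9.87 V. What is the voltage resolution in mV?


The resolution (LSB) of an ADC is Vref / 2^n.
LSB = 9.87 / 2^23
LSB = 9.87 / 8388608
LSB = 1.18e-06 V = 0.0011766 mV

0.0011766 mV


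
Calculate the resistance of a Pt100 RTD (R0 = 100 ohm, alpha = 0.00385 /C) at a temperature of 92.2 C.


The RTD equation: Rt = R0 * (1 + alpha * T).
Rt = 100 * (1 + 0.00385 * 92.2)
Rt = 100 * (1 + 0.35497)
Rt = 100 * 1.35497
Rt = 135.497 ohm

135.497 ohm


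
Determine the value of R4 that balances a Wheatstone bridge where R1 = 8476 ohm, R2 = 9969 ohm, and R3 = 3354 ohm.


At balance: R1*R4 = R2*R3, so R4 = R2*R3/R1.
R4 = 9969 * 3354 / 8476
R4 = 33436026 / 8476
R4 = 3944.79 ohm

3944.79 ohm


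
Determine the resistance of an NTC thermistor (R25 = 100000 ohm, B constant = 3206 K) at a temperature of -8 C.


NTC thermistor equation: Rt = R25 * exp(B * (1/T - 1/T25)).
T in Kelvin: 265.15 K, T25 = 298.15 K
1/T - 1/T25 = 1/265.15 - 1/298.15 = 0.00041743
B * (1/T - 1/T25) = 3206 * 0.00041743 = 1.3383
Rt = 100000 * exp(1.3383) = 381252.8 ohm

381252.8 ohm


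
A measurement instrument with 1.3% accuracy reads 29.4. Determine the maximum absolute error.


Absolute error = (accuracy% / 100) * reading.
Error = (1.3 / 100) * 29.4
Error = 0.013 * 29.4
Error = 0.3822

0.3822


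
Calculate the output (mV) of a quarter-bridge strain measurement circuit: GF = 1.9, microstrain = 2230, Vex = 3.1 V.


Quarter bridge output: Vout = (GF * epsilon * Vex) / 4.
Vout = (1.9 * 2230e-6 * 3.1) / 4
Vout = 0.0131347 / 4 V
Vout = 0.00328367 V = 3.2837 mV

3.2837 mV


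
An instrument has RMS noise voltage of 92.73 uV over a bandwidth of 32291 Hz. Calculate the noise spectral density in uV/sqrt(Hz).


Noise spectral density = Vrms / sqrt(BW).
NSD = 92.73 / sqrt(32291)
NSD = 92.73 / 179.697
NSD = 0.516 uV/sqrt(Hz)

0.516 uV/sqrt(Hz)


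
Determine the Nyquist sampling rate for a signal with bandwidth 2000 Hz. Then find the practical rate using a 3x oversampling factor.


By Nyquist theorem, fs_min = 2 * fmax.
fs_min = 2 * 2000 = 4000 Hz
Practical rate = 3 * fs_min = 3 * 4000 = 12000 Hz

fs_min = 4000 Hz, fs_practical = 12000 Hz


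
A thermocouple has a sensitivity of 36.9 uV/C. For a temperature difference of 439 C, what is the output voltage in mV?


The thermocouple output V = sensitivity * dT.
V = 36.9 uV/C * 439 C
V = 16199.1 uV
V = 16.199 mV

16.199 mV


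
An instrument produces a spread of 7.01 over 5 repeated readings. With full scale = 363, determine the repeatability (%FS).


Repeatability = (spread / full scale) * 100%.
R = (7.01 / 363) * 100
R = 1.931 %FS

1.931 %FS


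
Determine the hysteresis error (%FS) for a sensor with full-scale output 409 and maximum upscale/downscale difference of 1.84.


Hysteresis = (max difference / full scale) * 100%.
H = (1.84 / 409) * 100
H = 0.45 %FS

0.45 %FS


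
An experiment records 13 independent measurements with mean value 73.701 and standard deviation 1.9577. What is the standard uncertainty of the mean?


The standard uncertainty for Type A evaluation is u = s / sqrt(n).
u = 1.9577 / sqrt(13)
u = 1.9577 / 3.6056
u = 0.543

0.543


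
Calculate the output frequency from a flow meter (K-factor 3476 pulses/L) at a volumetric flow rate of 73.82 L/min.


Frequency = K * Q / 60 (converting L/min to L/s).
f = 3476 * 73.82 / 60
f = 256598.32 / 60
f = 4276.64 Hz

4276.64 Hz


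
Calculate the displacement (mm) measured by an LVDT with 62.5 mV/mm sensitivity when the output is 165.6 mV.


Displacement = Vout / sensitivity.
d = 165.6 / 62.5
d = 2.65 mm

2.65 mm


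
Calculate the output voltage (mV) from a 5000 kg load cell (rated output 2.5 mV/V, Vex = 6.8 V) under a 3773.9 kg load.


Vout = rated_output * Vex * (load / capacity).
Vout = 2.5 * 6.8 * (3773.9 / 5000)
Vout = 2.5 * 6.8 * 0.75478
Vout = 12.831 mV

12.831 mV


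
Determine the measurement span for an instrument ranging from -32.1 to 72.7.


Span = upper range - lower range.
Span = 72.7 - (-32.1)
Span = 104.8

104.8


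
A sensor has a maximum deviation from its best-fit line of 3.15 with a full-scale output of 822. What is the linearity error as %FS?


Linearity error = (max deviation / full scale) * 100%.
Linearity = (3.15 / 822) * 100
Linearity = 0.383 %FS

0.383 %FS


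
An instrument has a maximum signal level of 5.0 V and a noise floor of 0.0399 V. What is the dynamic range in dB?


Dynamic range = 20 * log10(Vmax / Vnoise).
DR = 20 * log10(5.0 / 0.0399)
DR = 20 * log10(125.31)
DR = 41.96 dB

41.96 dB


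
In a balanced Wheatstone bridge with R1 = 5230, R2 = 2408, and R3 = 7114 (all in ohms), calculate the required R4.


At balance: R1*R4 = R2*R3, so R4 = R2*R3/R1.
R4 = 2408 * 7114 / 5230
R4 = 17130512 / 5230
R4 = 3275.43 ohm

3275.43 ohm


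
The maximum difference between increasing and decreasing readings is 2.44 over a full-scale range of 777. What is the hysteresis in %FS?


Hysteresis = (max difference / full scale) * 100%.
H = (2.44 / 777) * 100
H = 0.314 %FS

0.314 %FS


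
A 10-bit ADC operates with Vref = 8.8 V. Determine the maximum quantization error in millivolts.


The maximum quantization error is +/- LSB/2.
LSB = Vref / 2^n = 8.8 / 1024 = 0.00859375 V
Max error = LSB / 2 = 0.00859375 / 2 = 0.00429688 V
Max error = 4.2969 mV

4.2969 mV


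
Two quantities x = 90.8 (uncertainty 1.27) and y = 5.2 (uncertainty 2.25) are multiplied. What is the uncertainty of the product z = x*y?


For a product z = x*y, the relative uncertainty is:
uz/z = sqrt((ux/x)^2 + (uy/y)^2)
Relative uncertainties: ux/x = 1.27/90.8 = 0.013987
uy/y = 2.25/5.2 = 0.432692
z = 90.8 * 5.2 = 472.2
uz = 472.2 * sqrt(0.013987^2 + 0.432692^2) = 204.407

204.407


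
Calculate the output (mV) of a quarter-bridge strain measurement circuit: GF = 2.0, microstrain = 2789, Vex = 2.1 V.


Quarter bridge output: Vout = (GF * epsilon * Vex) / 4.
Vout = (2.0 * 2789e-6 * 2.1) / 4
Vout = 0.0117138 / 4 V
Vout = 0.00292845 V = 2.9284 mV

2.9284 mV


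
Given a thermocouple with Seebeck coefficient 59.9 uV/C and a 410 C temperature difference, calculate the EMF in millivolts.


The thermocouple output V = sensitivity * dT.
V = 59.9 uV/C * 410 C
V = 24559.0 uV
V = 24.559 mV

24.559 mV


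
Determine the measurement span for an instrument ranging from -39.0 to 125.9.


Span = upper range - lower range.
Span = 125.9 - (-39.0)
Span = 164.9

164.9


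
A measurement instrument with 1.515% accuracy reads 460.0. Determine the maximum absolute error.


Absolute error = (accuracy% / 100) * reading.
Error = (1.515 / 100) * 460.0
Error = 0.01515 * 460.0
Error = 6.969

6.969


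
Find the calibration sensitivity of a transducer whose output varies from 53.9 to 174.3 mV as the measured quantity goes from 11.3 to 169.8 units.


Sensitivity = (y2 - y1) / (x2 - x1).
S = (174.3 - 53.9) / (169.8 - 11.3)
S = 120.4 / 158.5
S = 0.7596 mV/unit

0.7596 mV/unit


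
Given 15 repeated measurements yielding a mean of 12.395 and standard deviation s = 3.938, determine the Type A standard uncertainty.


The standard uncertainty for Type A evaluation is u = s / sqrt(n).
u = 3.938 / sqrt(15)
u = 3.938 / 3.873
u = 1.0168

1.0168
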